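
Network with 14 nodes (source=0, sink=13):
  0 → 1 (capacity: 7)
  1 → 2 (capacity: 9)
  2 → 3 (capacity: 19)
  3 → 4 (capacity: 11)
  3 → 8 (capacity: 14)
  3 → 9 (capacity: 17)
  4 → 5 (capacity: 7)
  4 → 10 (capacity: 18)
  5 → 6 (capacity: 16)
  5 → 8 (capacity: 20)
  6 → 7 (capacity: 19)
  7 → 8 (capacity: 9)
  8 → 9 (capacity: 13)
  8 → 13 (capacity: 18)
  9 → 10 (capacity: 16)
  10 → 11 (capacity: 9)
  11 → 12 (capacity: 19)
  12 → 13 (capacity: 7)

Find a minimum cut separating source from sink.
Min cut value = 7, edges: (0,1)

Min cut value: 7
Partition: S = [0], T = [1, 2, 3, 4, 5, 6, 7, 8, 9, 10, 11, 12, 13]
Cut edges: (0,1)

By max-flow min-cut theorem, max flow = min cut = 7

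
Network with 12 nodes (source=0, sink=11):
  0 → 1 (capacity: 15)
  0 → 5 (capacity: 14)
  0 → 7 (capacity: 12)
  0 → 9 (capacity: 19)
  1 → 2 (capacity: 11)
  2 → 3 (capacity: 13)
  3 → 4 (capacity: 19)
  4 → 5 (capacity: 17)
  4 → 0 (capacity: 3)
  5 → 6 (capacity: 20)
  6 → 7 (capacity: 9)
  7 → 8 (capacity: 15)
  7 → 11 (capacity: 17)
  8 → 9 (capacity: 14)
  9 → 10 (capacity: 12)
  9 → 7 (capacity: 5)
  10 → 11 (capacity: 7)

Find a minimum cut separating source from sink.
Min cut value = 24, edges: (7,11), (10,11)

Min cut value: 24
Partition: S = [0, 1, 2, 3, 4, 5, 6, 7, 8, 9, 10], T = [11]
Cut edges: (7,11), (10,11)

By max-flow min-cut theorem, max flow = min cut = 24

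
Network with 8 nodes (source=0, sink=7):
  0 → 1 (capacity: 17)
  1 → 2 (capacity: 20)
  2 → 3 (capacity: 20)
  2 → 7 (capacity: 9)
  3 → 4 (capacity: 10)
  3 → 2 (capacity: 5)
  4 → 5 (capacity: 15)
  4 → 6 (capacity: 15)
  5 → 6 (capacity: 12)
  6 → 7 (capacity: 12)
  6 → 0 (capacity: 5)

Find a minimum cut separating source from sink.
Min cut value = 17, edges: (0,1)

Min cut value: 17
Partition: S = [0], T = [1, 2, 3, 4, 5, 6, 7]
Cut edges: (0,1)

By max-flow min-cut theorem, max flow = min cut = 17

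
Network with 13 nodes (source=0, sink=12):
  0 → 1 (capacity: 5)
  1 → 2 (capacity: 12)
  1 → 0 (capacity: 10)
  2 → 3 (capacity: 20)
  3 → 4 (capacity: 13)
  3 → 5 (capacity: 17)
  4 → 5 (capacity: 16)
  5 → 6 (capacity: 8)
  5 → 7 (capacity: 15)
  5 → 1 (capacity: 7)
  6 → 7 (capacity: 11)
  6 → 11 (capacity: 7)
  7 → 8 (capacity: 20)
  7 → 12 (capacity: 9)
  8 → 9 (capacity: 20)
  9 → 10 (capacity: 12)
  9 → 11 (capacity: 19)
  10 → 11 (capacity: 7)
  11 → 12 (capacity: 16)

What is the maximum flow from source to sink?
Maximum flow = 5

Max flow: 5

Flow assignment:
  0 → 1: 5/5
  1 → 2: 5/12
  2 → 3: 5/20
  3 → 5: 5/17
  5 → 7: 5/15
  7 → 12: 5/9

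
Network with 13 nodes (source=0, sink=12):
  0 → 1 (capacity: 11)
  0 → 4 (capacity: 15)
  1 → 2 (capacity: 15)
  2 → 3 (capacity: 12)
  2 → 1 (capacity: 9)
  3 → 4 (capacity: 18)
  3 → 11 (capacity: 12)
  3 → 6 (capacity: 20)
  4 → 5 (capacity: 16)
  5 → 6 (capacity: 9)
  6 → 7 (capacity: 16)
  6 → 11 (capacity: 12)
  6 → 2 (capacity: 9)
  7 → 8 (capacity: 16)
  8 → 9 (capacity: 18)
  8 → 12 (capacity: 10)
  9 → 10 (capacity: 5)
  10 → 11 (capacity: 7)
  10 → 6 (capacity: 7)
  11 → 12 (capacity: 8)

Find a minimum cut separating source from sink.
Min cut value = 18, edges: (8,12), (11,12)

Min cut value: 18
Partition: S = [0, 1, 2, 3, 4, 5, 6, 7, 8, 9, 10, 11], T = [12]
Cut edges: (8,12), (11,12)

By max-flow min-cut theorem, max flow = min cut = 18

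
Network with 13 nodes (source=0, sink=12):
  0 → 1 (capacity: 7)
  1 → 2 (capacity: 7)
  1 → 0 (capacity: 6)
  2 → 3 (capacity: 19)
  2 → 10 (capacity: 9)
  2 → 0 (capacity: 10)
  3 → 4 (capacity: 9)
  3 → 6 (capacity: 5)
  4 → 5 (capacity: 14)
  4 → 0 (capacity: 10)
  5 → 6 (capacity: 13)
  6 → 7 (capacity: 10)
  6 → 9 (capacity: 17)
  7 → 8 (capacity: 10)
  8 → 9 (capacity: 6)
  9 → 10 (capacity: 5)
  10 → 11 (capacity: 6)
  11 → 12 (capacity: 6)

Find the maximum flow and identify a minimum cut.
Max flow = 6, Min cut edges: (11,12)

Maximum flow: 6
Minimum cut: (11,12)
Partition: S = [0, 1, 2, 3, 4, 5, 6, 7, 8, 9, 10, 11], T = [12]

Max-flow min-cut theorem verified: both equal 6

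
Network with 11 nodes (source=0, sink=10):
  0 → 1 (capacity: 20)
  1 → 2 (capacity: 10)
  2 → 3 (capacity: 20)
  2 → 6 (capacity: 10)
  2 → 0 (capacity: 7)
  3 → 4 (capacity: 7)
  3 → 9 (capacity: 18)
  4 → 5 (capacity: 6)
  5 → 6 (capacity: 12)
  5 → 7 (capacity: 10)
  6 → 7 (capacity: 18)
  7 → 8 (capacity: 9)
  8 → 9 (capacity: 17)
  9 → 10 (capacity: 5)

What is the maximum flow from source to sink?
Maximum flow = 5

Max flow: 5

Flow assignment:
  0 → 1: 10/20
  1 → 2: 10/10
  2 → 3: 5/20
  2 → 0: 5/7
  3 → 9: 5/18
  9 → 10: 5/5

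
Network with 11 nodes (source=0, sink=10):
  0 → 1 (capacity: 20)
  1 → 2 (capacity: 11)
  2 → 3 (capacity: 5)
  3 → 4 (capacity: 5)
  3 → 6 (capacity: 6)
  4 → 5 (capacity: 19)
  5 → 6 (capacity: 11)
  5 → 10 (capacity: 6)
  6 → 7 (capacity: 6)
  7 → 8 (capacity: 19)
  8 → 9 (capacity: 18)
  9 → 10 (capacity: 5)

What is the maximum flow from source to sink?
Maximum flow = 5

Max flow: 5

Flow assignment:
  0 → 1: 5/20
  1 → 2: 5/11
  2 → 3: 5/5
  3 → 4: 5/5
  4 → 5: 5/19
  5 → 10: 5/6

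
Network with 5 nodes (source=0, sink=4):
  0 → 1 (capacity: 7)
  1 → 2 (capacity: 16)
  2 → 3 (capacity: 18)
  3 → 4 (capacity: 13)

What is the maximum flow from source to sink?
Maximum flow = 7

Max flow: 7

Flow assignment:
  0 → 1: 7/7
  1 → 2: 7/16
  2 → 3: 7/18
  3 → 4: 7/13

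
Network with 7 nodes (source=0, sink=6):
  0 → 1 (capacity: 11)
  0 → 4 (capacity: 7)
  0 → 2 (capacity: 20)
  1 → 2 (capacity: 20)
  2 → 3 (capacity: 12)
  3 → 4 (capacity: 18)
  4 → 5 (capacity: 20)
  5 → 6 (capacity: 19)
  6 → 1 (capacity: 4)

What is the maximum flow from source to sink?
Maximum flow = 19

Max flow: 19

Flow assignment:
  0 → 1: 11/11
  0 → 4: 7/7
  0 → 2: 1/20
  1 → 2: 11/20
  2 → 3: 12/12
  3 → 4: 12/18
  4 → 5: 19/20
  5 → 6: 19/19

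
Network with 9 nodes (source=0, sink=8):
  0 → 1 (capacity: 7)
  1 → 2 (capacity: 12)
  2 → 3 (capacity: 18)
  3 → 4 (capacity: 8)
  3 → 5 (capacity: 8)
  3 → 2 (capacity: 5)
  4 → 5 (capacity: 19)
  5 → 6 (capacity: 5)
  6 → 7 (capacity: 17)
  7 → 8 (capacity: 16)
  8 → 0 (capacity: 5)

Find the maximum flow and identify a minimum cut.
Max flow = 5, Min cut edges: (5,6)

Maximum flow: 5
Minimum cut: (5,6)
Partition: S = [0, 1, 2, 3, 4, 5], T = [6, 7, 8]

Max-flow min-cut theorem verified: both equal 5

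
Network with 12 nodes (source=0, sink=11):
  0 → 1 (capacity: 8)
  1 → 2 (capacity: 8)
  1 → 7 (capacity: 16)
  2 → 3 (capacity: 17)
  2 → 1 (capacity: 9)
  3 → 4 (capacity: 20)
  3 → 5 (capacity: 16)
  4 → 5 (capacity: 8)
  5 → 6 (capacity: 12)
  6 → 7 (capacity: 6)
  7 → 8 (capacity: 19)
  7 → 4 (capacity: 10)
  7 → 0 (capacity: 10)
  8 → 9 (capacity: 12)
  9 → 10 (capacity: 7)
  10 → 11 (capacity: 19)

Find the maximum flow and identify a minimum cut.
Max flow = 7, Min cut edges: (9,10)

Maximum flow: 7
Minimum cut: (9,10)
Partition: S = [0, 1, 2, 3, 4, 5, 6, 7, 8, 9], T = [10, 11]

Max-flow min-cut theorem verified: both equal 7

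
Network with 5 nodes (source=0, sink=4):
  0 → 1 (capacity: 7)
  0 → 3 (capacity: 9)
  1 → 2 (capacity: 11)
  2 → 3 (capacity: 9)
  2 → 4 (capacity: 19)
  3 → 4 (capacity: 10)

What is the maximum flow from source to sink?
Maximum flow = 16

Max flow: 16

Flow assignment:
  0 → 1: 7/7
  0 → 3: 9/9
  1 → 2: 7/11
  2 → 4: 7/19
  3 → 4: 9/10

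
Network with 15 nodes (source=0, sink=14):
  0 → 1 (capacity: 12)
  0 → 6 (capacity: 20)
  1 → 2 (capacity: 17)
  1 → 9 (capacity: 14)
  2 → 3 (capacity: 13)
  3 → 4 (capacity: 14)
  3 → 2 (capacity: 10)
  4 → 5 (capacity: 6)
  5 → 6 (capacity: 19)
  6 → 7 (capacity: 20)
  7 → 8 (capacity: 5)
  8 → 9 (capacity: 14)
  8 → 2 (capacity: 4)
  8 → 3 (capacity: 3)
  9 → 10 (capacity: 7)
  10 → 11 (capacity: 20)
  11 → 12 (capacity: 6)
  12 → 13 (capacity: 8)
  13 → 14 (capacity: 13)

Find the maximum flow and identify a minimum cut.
Max flow = 6, Min cut edges: (11,12)

Maximum flow: 6
Minimum cut: (11,12)
Partition: S = [0, 1, 2, 3, 4, 5, 6, 7, 8, 9, 10, 11], T = [12, 13, 14]

Max-flow min-cut theorem verified: both equal 6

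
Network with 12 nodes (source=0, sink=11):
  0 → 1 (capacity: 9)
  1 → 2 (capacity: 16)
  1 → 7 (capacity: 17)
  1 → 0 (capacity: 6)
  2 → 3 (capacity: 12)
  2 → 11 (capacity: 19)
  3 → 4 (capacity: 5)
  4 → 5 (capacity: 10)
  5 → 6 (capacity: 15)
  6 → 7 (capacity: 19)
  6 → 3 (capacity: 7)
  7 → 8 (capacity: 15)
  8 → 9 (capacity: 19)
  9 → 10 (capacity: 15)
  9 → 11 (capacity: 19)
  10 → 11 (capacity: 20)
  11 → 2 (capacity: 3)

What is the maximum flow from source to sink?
Maximum flow = 9

Max flow: 9

Flow assignment:
  0 → 1: 9/9
  1 → 2: 9/16
  2 → 11: 9/19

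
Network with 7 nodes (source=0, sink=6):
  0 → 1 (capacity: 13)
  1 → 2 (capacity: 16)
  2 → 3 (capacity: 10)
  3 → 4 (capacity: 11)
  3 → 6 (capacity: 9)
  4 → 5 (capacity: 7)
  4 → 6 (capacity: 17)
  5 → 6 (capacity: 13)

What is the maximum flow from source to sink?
Maximum flow = 10

Max flow: 10

Flow assignment:
  0 → 1: 10/13
  1 → 2: 10/16
  2 → 3: 10/10
  3 → 4: 1/11
  3 → 6: 9/9
  4 → 6: 1/17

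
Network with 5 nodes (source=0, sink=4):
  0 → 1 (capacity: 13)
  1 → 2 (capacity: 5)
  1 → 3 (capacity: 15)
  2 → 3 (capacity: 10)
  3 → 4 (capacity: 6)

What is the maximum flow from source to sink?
Maximum flow = 6

Max flow: 6

Flow assignment:
  0 → 1: 6/13
  1 → 3: 6/15
  3 → 4: 6/6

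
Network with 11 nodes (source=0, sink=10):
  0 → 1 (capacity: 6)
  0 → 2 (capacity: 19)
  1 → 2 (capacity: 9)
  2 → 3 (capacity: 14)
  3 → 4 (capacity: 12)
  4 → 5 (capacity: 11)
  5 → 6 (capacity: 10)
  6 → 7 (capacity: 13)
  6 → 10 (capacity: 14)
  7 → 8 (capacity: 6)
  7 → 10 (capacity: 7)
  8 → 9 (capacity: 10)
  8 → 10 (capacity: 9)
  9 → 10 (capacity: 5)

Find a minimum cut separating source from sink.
Min cut value = 10, edges: (5,6)

Min cut value: 10
Partition: S = [0, 1, 2, 3, 4, 5], T = [6, 7, 8, 9, 10]
Cut edges: (5,6)

By max-flow min-cut theorem, max flow = min cut = 10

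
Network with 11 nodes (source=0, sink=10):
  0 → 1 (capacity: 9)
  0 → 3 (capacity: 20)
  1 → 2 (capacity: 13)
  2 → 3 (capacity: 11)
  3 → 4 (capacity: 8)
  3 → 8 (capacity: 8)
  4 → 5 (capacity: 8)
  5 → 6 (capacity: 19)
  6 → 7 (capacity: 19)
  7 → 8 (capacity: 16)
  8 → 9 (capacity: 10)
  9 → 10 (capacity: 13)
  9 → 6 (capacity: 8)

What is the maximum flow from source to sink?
Maximum flow = 10

Max flow: 10

Flow assignment:
  0 → 3: 10/20
  3 → 4: 8/8
  3 → 8: 2/8
  4 → 5: 8/8
  5 → 6: 8/19
  6 → 7: 8/19
  7 → 8: 8/16
  8 → 9: 10/10
  9 → 10: 10/13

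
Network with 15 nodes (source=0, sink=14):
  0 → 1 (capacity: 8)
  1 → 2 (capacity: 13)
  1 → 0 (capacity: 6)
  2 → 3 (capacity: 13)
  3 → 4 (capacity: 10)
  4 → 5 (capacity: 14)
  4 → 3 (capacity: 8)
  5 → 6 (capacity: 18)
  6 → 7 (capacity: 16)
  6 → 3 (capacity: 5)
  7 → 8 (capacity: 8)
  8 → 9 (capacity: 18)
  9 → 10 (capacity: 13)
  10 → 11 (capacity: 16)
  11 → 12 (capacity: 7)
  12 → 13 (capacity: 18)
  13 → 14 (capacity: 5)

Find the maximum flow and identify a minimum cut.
Max flow = 5, Min cut edges: (13,14)

Maximum flow: 5
Minimum cut: (13,14)
Partition: S = [0, 1, 2, 3, 4, 5, 6, 7, 8, 9, 10, 11, 12, 13], T = [14]

Max-flow min-cut theorem verified: both equal 5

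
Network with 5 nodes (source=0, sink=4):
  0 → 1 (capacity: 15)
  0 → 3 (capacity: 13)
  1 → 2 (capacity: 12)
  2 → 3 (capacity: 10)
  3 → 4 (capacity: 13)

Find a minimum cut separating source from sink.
Min cut value = 13, edges: (3,4)

Min cut value: 13
Partition: S = [0, 1, 2, 3], T = [4]
Cut edges: (3,4)

By max-flow min-cut theorem, max flow = min cut = 13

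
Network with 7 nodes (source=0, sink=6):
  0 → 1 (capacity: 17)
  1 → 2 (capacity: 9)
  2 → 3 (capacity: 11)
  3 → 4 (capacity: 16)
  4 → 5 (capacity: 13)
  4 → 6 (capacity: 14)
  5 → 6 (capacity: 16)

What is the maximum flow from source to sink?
Maximum flow = 9

Max flow: 9

Flow assignment:
  0 → 1: 9/17
  1 → 2: 9/9
  2 → 3: 9/11
  3 → 4: 9/16
  4 → 6: 9/14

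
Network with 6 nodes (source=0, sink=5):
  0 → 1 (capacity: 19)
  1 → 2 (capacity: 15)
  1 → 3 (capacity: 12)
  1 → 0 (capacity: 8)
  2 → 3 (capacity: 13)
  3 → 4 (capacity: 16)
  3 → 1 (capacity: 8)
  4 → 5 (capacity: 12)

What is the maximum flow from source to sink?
Maximum flow = 12

Max flow: 12

Flow assignment:
  0 → 1: 12/19
  1 → 2: 4/15
  1 → 3: 8/12
  2 → 3: 4/13
  3 → 4: 12/16
  4 → 5: 12/12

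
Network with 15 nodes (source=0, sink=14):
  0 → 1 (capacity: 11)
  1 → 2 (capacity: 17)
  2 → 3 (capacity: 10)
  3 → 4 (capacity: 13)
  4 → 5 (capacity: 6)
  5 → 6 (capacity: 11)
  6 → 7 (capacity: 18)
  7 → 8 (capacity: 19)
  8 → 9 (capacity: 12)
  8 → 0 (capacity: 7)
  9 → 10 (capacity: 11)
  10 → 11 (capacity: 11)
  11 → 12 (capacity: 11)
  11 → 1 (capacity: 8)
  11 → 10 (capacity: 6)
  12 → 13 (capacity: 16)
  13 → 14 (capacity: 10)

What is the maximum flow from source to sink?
Maximum flow = 6

Max flow: 6

Flow assignment:
  0 → 1: 6/11
  1 → 2: 6/17
  2 → 3: 6/10
  3 → 4: 6/13
  4 → 5: 6/6
  5 → 6: 6/11
  6 → 7: 6/18
  7 → 8: 6/19
  8 → 9: 6/12
  9 → 10: 6/11
  10 → 11: 6/11
  11 → 12: 6/11
  12 → 13: 6/16
  13 → 14: 6/10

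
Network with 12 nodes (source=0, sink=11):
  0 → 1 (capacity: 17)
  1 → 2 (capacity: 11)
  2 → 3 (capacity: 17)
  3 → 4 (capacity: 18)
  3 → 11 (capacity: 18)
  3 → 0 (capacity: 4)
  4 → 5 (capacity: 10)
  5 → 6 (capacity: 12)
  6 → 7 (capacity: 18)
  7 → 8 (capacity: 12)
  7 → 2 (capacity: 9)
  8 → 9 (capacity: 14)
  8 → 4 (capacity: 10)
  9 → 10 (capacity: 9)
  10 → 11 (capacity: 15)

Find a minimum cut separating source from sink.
Min cut value = 11, edges: (1,2)

Min cut value: 11
Partition: S = [0, 1], T = [2, 3, 4, 5, 6, 7, 8, 9, 10, 11]
Cut edges: (1,2)

By max-flow min-cut theorem, max flow = min cut = 11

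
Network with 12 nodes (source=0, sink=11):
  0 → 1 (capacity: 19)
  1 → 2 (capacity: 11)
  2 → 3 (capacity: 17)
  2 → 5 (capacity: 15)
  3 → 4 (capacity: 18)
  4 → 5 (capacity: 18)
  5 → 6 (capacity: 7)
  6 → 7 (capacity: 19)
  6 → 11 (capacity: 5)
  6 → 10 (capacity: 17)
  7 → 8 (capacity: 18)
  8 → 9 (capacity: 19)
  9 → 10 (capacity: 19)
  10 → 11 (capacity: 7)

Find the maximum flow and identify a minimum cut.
Max flow = 7, Min cut edges: (5,6)

Maximum flow: 7
Minimum cut: (5,6)
Partition: S = [0, 1, 2, 3, 4, 5], T = [6, 7, 8, 9, 10, 11]

Max-flow min-cut theorem verified: both equal 7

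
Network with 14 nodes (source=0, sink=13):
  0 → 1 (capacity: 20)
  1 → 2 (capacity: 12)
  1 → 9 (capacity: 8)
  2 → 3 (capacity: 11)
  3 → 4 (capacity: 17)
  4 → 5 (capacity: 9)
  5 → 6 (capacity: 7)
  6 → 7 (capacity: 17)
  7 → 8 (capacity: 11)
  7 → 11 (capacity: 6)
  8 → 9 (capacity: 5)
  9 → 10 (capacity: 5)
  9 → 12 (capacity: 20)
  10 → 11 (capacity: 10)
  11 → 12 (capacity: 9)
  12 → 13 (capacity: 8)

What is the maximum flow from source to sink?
Maximum flow = 8

Max flow: 8

Flow assignment:
  0 → 1: 8/20
  1 → 2: 7/12
  1 → 9: 1/8
  2 → 3: 7/11
  3 → 4: 7/17
  4 → 5: 7/9
  5 → 6: 7/7
  6 → 7: 7/17
  7 → 8: 1/11
  7 → 11: 6/6
  8 → 9: 1/5
  9 → 12: 2/20
  11 → 12: 6/9
  12 → 13: 8/8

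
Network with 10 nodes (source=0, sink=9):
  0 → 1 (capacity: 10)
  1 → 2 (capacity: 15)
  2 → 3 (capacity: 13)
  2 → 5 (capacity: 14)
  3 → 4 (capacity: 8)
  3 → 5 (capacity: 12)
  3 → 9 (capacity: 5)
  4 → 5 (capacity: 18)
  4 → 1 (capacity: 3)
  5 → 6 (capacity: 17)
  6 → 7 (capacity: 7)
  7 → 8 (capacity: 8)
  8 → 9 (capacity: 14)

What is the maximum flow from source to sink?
Maximum flow = 10

Max flow: 10

Flow assignment:
  0 → 1: 10/10
  1 → 2: 10/15
  2 → 3: 5/13
  2 → 5: 5/14
  3 → 9: 5/5
  5 → 6: 5/17
  6 → 7: 5/7
  7 → 8: 5/8
  8 → 9: 5/14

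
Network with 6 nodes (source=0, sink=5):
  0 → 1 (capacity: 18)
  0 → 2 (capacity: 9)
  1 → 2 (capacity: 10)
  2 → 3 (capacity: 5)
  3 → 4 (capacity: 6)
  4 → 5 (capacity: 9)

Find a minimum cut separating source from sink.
Min cut value = 5, edges: (2,3)

Min cut value: 5
Partition: S = [0, 1, 2], T = [3, 4, 5]
Cut edges: (2,3)

By max-flow min-cut theorem, max flow = min cut = 5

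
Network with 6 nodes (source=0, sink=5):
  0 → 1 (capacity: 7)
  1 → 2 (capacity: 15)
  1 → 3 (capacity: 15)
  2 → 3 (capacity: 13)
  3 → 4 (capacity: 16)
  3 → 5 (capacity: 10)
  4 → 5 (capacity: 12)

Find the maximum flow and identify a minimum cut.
Max flow = 7, Min cut edges: (0,1)

Maximum flow: 7
Minimum cut: (0,1)
Partition: S = [0], T = [1, 2, 3, 4, 5]

Max-flow min-cut theorem verified: both equal 7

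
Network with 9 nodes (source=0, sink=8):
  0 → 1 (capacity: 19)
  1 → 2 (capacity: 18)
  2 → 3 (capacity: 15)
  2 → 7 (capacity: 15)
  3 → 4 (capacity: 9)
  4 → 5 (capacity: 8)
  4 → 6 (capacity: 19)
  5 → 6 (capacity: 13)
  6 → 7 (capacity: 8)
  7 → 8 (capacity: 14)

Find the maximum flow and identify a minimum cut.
Max flow = 14, Min cut edges: (7,8)

Maximum flow: 14
Minimum cut: (7,8)
Partition: S = [0, 1, 2, 3, 4, 5, 6, 7], T = [8]

Max-flow min-cut theorem verified: both equal 14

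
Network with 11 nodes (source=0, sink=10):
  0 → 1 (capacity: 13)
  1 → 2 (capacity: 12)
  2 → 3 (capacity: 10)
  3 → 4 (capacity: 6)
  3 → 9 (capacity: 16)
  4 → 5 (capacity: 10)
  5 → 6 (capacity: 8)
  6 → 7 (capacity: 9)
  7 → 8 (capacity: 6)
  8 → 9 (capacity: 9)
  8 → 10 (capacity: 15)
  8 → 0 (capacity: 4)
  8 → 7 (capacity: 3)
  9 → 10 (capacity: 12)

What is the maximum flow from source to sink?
Maximum flow = 10

Max flow: 10

Flow assignment:
  0 → 1: 10/13
  1 → 2: 10/12
  2 → 3: 10/10
  3 → 9: 10/16
  9 → 10: 10/12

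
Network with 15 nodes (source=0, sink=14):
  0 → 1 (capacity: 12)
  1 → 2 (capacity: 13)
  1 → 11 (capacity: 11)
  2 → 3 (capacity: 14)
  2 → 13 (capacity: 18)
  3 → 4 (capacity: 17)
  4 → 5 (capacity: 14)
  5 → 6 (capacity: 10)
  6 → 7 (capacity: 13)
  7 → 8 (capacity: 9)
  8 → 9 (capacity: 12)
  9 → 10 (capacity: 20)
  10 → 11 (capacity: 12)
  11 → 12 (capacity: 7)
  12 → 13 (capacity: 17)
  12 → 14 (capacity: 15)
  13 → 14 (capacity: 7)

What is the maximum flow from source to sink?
Maximum flow = 12

Max flow: 12

Flow assignment:
  0 → 1: 12/12
  1 → 2: 7/13
  1 → 11: 5/11
  2 → 13: 7/18
  11 → 12: 5/7
  12 → 14: 5/15
  13 → 14: 7/7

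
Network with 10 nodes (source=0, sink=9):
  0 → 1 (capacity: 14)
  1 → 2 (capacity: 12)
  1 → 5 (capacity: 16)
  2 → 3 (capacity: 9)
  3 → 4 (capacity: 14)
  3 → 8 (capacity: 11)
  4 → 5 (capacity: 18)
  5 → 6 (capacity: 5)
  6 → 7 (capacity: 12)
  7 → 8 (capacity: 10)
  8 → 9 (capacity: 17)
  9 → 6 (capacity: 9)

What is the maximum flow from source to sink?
Maximum flow = 14

Max flow: 14

Flow assignment:
  0 → 1: 14/14
  1 → 2: 9/12
  1 → 5: 5/16
  2 → 3: 9/9
  3 → 8: 9/11
  5 → 6: 5/5
  6 → 7: 5/12
  7 → 8: 5/10
  8 → 9: 14/17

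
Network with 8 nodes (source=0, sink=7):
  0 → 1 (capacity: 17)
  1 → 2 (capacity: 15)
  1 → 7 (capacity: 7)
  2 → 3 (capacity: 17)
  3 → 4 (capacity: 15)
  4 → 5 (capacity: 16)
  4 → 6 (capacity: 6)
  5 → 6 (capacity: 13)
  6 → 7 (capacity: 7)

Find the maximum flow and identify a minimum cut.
Max flow = 14, Min cut edges: (1,7), (6,7)

Maximum flow: 14
Minimum cut: (1,7), (6,7)
Partition: S = [0, 1, 2, 3, 4, 5, 6], T = [7]

Max-flow min-cut theorem verified: both equal 14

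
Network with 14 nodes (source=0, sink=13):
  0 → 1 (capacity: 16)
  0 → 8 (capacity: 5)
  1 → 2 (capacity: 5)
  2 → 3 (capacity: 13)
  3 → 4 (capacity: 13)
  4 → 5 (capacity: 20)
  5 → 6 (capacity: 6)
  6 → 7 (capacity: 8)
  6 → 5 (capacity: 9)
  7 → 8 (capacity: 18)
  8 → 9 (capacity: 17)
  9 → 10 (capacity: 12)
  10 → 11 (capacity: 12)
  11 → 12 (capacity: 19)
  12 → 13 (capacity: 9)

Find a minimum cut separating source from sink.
Min cut value = 9, edges: (12,13)

Min cut value: 9
Partition: S = [0, 1, 2, 3, 4, 5, 6, 7, 8, 9, 10, 11, 12], T = [13]
Cut edges: (12,13)

By max-flow min-cut theorem, max flow = min cut = 9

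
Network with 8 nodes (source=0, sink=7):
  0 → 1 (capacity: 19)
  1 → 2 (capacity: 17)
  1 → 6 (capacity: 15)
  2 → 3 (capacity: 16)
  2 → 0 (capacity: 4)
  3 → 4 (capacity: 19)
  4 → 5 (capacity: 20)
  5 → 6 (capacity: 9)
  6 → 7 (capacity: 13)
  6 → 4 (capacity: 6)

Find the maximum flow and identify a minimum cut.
Max flow = 13, Min cut edges: (6,7)

Maximum flow: 13
Minimum cut: (6,7)
Partition: S = [0, 1, 2, 3, 4, 5, 6], T = [7]

Max-flow min-cut theorem verified: both equal 13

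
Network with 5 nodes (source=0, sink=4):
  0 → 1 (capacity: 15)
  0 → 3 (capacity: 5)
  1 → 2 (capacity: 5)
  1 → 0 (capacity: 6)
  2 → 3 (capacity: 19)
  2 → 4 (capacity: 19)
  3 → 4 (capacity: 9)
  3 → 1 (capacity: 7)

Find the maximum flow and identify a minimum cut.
Max flow = 10, Min cut edges: (0,3), (1,2)

Maximum flow: 10
Minimum cut: (0,3), (1,2)
Partition: S = [0, 1], T = [2, 3, 4]

Max-flow min-cut theorem verified: both equal 10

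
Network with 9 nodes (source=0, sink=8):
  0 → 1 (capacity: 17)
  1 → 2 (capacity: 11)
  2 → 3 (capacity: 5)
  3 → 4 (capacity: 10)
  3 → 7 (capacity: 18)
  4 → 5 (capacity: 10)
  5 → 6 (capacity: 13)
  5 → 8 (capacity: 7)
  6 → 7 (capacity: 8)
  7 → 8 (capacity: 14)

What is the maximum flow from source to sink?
Maximum flow = 5

Max flow: 5

Flow assignment:
  0 → 1: 5/17
  1 → 2: 5/11
  2 → 3: 5/5
  3 → 7: 5/18
  7 → 8: 5/14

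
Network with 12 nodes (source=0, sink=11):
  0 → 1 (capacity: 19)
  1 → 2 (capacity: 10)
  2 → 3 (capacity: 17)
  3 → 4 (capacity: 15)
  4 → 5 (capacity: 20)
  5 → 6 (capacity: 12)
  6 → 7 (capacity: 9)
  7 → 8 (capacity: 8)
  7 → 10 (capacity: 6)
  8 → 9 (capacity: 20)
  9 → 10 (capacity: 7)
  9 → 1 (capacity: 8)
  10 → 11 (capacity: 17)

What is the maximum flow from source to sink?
Maximum flow = 9

Max flow: 9

Flow assignment:
  0 → 1: 9/19
  1 → 2: 9/10
  2 → 3: 9/17
  3 → 4: 9/15
  4 → 5: 9/20
  5 → 6: 9/12
  6 → 7: 9/9
  7 → 8: 3/8
  7 → 10: 6/6
  8 → 9: 3/20
  9 → 10: 3/7
  10 → 11: 9/17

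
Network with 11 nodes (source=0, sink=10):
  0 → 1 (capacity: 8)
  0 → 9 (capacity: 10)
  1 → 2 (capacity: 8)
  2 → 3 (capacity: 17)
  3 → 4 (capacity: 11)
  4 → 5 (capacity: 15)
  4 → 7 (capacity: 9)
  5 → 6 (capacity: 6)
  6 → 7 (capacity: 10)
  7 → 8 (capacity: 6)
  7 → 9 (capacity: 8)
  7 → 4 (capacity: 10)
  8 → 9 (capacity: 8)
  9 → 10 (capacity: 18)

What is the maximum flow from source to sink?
Maximum flow = 18

Max flow: 18

Flow assignment:
  0 → 1: 8/8
  0 → 9: 10/10
  1 → 2: 8/8
  2 → 3: 8/17
  3 → 4: 8/11
  4 → 7: 8/9
  7 → 9: 8/8
  9 → 10: 18/18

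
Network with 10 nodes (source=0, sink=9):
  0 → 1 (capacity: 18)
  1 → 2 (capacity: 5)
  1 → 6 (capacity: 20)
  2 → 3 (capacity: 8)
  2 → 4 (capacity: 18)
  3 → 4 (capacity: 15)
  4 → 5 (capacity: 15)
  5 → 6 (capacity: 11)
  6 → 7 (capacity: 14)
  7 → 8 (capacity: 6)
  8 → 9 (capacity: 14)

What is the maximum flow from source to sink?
Maximum flow = 6

Max flow: 6

Flow assignment:
  0 → 1: 6/18
  1 → 6: 6/20
  6 → 7: 6/14
  7 → 8: 6/6
  8 → 9: 6/14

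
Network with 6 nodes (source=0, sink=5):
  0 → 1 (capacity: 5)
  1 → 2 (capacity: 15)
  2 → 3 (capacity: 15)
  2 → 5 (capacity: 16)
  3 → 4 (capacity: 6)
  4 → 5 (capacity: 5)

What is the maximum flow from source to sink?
Maximum flow = 5

Max flow: 5

Flow assignment:
  0 → 1: 5/5
  1 → 2: 5/15
  2 → 5: 5/16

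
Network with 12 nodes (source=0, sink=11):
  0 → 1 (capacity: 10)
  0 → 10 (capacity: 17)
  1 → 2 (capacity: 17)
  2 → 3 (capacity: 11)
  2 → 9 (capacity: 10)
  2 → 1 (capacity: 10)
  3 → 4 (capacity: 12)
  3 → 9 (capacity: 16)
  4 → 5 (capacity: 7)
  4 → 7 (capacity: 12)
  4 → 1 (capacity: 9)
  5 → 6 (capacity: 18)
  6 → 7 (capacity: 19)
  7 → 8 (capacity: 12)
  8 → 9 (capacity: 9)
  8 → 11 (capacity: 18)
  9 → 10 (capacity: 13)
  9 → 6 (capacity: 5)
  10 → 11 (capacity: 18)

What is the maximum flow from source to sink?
Maximum flow = 27

Max flow: 27

Flow assignment:
  0 → 1: 10/10
  0 → 10: 17/17
  1 → 2: 10/17
  2 → 3: 9/11
  2 → 9: 1/10
  3 → 4: 9/12
  4 → 7: 9/12
  7 → 8: 9/12
  8 → 11: 9/18
  9 → 10: 1/13
  10 → 11: 18/18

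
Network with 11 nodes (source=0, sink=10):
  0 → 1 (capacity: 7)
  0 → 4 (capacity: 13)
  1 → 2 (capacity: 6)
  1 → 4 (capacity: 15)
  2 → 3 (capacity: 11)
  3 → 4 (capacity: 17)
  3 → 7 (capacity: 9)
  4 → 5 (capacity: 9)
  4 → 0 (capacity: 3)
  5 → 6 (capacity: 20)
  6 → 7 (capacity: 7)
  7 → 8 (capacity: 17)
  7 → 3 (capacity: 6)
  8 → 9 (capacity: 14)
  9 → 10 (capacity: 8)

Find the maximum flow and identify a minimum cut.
Max flow = 8, Min cut edges: (9,10)

Maximum flow: 8
Minimum cut: (9,10)
Partition: S = [0, 1, 2, 3, 4, 5, 6, 7, 8, 9], T = [10]

Max-flow min-cut theorem verified: both equal 8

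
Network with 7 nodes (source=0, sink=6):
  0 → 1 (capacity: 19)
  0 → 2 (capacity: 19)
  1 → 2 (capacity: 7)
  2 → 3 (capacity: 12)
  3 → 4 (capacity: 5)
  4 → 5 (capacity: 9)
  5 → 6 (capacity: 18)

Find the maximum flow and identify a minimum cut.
Max flow = 5, Min cut edges: (3,4)

Maximum flow: 5
Minimum cut: (3,4)
Partition: S = [0, 1, 2, 3], T = [4, 5, 6]

Max-flow min-cut theorem verified: both equal 5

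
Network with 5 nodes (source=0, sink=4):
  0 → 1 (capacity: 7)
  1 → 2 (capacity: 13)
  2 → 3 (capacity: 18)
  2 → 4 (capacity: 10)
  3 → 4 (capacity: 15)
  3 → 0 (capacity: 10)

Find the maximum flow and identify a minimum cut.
Max flow = 7, Min cut edges: (0,1)

Maximum flow: 7
Minimum cut: (0,1)
Partition: S = [0], T = [1, 2, 3, 4]

Max-flow min-cut theorem verified: both equal 7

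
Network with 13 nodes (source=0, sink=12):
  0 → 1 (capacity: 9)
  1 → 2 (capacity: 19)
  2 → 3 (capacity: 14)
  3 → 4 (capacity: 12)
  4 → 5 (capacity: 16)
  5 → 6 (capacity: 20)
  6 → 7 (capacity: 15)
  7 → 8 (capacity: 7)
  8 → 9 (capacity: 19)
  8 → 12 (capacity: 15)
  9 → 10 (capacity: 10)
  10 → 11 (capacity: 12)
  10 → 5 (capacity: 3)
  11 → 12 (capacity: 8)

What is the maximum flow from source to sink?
Maximum flow = 7

Max flow: 7

Flow assignment:
  0 → 1: 7/9
  1 → 2: 7/19
  2 → 3: 7/14
  3 → 4: 7/12
  4 → 5: 7/16
  5 → 6: 7/20
  6 → 7: 7/15
  7 → 8: 7/7
  8 → 12: 7/15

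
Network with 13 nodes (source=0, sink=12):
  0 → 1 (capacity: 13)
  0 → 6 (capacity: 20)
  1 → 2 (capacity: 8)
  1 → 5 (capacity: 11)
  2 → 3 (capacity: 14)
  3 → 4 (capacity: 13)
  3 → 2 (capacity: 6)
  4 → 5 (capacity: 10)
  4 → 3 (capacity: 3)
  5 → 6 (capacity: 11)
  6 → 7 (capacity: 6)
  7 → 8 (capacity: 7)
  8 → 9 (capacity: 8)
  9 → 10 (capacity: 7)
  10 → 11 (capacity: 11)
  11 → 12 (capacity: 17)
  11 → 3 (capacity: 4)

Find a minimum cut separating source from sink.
Min cut value = 6, edges: (6,7)

Min cut value: 6
Partition: S = [0, 1, 2, 3, 4, 5, 6], T = [7, 8, 9, 10, 11, 12]
Cut edges: (6,7)

By max-flow min-cut theorem, max flow = min cut = 6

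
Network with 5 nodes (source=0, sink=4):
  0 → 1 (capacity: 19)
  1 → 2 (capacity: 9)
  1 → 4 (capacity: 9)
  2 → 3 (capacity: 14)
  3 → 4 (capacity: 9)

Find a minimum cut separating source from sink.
Min cut value = 18, edges: (1,4), (3,4)

Min cut value: 18
Partition: S = [0, 1, 2, 3], T = [4]
Cut edges: (1,4), (3,4)

By max-flow min-cut theorem, max flow = min cut = 18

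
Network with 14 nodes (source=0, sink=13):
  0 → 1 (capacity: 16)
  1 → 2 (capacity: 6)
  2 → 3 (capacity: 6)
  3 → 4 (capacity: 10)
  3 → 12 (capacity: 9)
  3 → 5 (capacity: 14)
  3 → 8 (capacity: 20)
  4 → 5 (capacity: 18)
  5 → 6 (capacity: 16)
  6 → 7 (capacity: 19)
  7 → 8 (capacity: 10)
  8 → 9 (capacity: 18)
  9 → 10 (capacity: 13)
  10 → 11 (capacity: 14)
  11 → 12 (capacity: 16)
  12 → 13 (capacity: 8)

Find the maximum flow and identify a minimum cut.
Max flow = 6, Min cut edges: (2,3)

Maximum flow: 6
Minimum cut: (2,3)
Partition: S = [0, 1, 2], T = [3, 4, 5, 6, 7, 8, 9, 10, 11, 12, 13]

Max-flow min-cut theorem verified: both equal 6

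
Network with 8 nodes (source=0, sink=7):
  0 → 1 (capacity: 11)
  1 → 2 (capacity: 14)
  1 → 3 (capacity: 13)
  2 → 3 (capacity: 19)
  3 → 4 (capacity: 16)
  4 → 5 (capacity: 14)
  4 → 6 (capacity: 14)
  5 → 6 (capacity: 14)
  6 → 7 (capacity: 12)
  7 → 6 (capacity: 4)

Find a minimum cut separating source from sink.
Min cut value = 11, edges: (0,1)

Min cut value: 11
Partition: S = [0], T = [1, 2, 3, 4, 5, 6, 7]
Cut edges: (0,1)

By max-flow min-cut theorem, max flow = min cut = 11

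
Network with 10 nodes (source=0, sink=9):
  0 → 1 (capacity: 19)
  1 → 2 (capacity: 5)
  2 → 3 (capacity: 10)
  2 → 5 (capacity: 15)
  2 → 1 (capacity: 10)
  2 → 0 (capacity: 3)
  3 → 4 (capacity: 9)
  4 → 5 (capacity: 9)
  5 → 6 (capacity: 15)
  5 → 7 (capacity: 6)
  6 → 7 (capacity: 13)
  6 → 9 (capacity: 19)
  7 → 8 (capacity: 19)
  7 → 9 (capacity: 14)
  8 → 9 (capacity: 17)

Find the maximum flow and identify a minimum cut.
Max flow = 5, Min cut edges: (1,2)

Maximum flow: 5
Minimum cut: (1,2)
Partition: S = [0, 1], T = [2, 3, 4, 5, 6, 7, 8, 9]

Max-flow min-cut theorem verified: both equal 5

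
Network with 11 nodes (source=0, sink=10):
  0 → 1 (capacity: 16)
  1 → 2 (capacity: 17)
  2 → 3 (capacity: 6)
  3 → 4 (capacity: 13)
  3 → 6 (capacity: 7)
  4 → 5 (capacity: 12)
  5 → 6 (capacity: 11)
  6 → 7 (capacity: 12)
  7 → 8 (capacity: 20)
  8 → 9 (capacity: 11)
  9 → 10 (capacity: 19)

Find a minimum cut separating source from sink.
Min cut value = 6, edges: (2,3)

Min cut value: 6
Partition: S = [0, 1, 2], T = [3, 4, 5, 6, 7, 8, 9, 10]
Cut edges: (2,3)

By max-flow min-cut theorem, max flow = min cut = 6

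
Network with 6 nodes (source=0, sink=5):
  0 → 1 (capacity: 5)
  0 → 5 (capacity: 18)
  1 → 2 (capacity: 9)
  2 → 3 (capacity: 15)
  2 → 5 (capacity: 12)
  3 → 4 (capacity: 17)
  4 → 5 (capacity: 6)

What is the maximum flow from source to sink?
Maximum flow = 23

Max flow: 23

Flow assignment:
  0 → 1: 5/5
  0 → 5: 18/18
  1 → 2: 5/9
  2 → 5: 5/12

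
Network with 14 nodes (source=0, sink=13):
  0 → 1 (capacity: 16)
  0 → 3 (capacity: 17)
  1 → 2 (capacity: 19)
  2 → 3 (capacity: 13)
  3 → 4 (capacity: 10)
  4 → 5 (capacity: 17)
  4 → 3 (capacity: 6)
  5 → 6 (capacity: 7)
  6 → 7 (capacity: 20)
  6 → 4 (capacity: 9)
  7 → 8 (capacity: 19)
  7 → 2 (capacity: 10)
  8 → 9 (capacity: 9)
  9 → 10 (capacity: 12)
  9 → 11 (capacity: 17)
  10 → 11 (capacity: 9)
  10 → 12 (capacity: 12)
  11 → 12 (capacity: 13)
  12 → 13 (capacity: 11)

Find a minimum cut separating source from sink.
Min cut value = 7, edges: (5,6)

Min cut value: 7
Partition: S = [0, 1, 2, 3, 4, 5], T = [6, 7, 8, 9, 10, 11, 12, 13]
Cut edges: (5,6)

By max-flow min-cut theorem, max flow = min cut = 7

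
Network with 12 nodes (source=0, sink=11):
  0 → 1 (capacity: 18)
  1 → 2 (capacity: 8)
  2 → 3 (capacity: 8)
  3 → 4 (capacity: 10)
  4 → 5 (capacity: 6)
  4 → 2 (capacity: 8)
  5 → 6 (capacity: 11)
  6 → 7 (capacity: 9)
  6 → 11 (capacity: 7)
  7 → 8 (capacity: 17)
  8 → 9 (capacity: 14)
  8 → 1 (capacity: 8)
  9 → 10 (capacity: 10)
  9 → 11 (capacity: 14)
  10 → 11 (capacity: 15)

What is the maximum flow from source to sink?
Maximum flow = 6

Max flow: 6

Flow assignment:
  0 → 1: 6/18
  1 → 2: 6/8
  2 → 3: 6/8
  3 → 4: 6/10
  4 → 5: 6/6
  5 → 6: 6/11
  6 → 11: 6/7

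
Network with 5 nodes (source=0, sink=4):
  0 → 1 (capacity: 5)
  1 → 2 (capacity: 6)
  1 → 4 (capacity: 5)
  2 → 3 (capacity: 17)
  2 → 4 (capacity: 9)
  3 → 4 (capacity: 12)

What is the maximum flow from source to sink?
Maximum flow = 5

Max flow: 5

Flow assignment:
  0 → 1: 5/5
  1 → 4: 5/5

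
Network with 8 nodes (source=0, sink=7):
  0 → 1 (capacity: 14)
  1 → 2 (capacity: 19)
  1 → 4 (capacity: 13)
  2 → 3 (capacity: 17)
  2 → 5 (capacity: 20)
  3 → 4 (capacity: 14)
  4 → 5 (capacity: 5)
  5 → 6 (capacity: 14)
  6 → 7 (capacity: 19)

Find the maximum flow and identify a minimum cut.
Max flow = 14, Min cut edges: (5,6)

Maximum flow: 14
Minimum cut: (5,6)
Partition: S = [0, 1, 2, 3, 4, 5], T = [6, 7]

Max-flow min-cut theorem verified: both equal 14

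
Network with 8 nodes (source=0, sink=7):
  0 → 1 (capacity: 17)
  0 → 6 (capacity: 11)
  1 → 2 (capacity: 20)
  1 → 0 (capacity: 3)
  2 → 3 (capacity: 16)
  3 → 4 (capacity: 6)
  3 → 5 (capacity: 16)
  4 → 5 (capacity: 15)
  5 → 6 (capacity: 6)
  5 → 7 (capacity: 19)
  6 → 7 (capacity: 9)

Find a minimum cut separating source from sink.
Min cut value = 25, edges: (2,3), (6,7)

Min cut value: 25
Partition: S = [0, 1, 2, 6], T = [3, 4, 5, 7]
Cut edges: (2,3), (6,7)

By max-flow min-cut theorem, max flow = min cut = 25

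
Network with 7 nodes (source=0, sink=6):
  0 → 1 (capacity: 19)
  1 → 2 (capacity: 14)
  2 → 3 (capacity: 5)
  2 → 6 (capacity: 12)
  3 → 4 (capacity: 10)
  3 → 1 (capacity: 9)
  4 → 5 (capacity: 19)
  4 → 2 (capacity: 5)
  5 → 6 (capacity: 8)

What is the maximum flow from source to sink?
Maximum flow = 14

Max flow: 14

Flow assignment:
  0 → 1: 14/19
  1 → 2: 14/14
  2 → 3: 2/5
  2 → 6: 12/12
  3 → 4: 2/10
  4 → 5: 2/19
  5 → 6: 2/8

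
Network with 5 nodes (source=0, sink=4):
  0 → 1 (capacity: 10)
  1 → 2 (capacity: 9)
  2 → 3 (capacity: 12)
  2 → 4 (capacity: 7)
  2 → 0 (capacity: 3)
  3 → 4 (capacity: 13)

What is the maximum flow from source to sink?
Maximum flow = 9

Max flow: 9

Flow assignment:
  0 → 1: 9/10
  1 → 2: 9/9
  2 → 3: 2/12
  2 → 4: 7/7
  3 → 4: 2/13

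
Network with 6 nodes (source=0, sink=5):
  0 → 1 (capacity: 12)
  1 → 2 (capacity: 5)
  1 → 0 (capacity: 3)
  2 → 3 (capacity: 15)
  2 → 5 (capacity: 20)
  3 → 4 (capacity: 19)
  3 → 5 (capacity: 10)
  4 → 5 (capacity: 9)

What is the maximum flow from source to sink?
Maximum flow = 5

Max flow: 5

Flow assignment:
  0 → 1: 5/12
  1 → 2: 5/5
  2 → 5: 5/20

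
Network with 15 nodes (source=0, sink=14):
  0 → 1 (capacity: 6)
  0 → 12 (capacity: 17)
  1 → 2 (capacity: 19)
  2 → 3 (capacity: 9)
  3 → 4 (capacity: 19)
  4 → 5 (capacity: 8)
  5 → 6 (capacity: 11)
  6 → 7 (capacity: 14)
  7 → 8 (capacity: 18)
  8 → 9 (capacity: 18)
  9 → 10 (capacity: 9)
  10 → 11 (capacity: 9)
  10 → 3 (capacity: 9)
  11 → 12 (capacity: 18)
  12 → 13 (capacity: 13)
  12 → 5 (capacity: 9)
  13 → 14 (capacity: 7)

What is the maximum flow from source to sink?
Maximum flow = 7

Max flow: 7

Flow assignment:
  0 → 1: 6/6
  0 → 12: 1/17
  1 → 2: 6/19
  2 → 3: 6/9
  3 → 4: 6/19
  4 → 5: 6/8
  5 → 6: 6/11
  6 → 7: 6/14
  7 → 8: 6/18
  8 → 9: 6/18
  9 → 10: 6/9
  10 → 11: 6/9
  11 → 12: 6/18
  12 → 13: 7/13
  13 → 14: 7/7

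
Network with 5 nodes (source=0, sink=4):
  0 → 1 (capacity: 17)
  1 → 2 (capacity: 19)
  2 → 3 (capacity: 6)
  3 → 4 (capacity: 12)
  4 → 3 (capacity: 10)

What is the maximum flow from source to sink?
Maximum flow = 6

Max flow: 6

Flow assignment:
  0 → 1: 6/17
  1 → 2: 6/19
  2 → 3: 6/6
  3 → 4: 6/12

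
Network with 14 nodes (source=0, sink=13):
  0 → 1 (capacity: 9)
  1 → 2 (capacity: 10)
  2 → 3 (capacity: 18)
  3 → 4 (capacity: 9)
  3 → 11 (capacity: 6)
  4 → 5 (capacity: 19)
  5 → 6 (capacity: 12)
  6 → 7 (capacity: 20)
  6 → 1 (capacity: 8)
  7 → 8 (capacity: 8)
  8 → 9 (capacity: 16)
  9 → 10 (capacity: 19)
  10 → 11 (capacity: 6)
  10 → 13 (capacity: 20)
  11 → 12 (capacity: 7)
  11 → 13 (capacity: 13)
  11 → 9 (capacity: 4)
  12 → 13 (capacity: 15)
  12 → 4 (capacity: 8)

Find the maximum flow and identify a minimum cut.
Max flow = 9, Min cut edges: (0,1)

Maximum flow: 9
Minimum cut: (0,1)
Partition: S = [0], T = [1, 2, 3, 4, 5, 6, 7, 8, 9, 10, 11, 12, 13]

Max-flow min-cut theorem verified: both equal 9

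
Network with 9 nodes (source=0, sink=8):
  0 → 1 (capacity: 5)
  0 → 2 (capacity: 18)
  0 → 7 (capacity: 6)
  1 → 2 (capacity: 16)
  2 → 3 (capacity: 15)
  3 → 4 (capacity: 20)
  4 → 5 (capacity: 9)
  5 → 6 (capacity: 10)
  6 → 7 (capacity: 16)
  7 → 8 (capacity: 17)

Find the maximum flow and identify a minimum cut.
Max flow = 15, Min cut edges: (0,7), (4,5)

Maximum flow: 15
Minimum cut: (0,7), (4,5)
Partition: S = [0, 1, 2, 3, 4], T = [5, 6, 7, 8]

Max-flow min-cut theorem verified: both equal 15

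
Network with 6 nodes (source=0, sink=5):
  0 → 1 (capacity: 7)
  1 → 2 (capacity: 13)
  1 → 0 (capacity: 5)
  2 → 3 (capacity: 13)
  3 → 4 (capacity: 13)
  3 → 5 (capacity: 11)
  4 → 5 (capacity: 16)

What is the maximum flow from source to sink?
Maximum flow = 7

Max flow: 7

Flow assignment:
  0 → 1: 7/7
  1 → 2: 7/13
  2 → 3: 7/13
  3 → 5: 7/11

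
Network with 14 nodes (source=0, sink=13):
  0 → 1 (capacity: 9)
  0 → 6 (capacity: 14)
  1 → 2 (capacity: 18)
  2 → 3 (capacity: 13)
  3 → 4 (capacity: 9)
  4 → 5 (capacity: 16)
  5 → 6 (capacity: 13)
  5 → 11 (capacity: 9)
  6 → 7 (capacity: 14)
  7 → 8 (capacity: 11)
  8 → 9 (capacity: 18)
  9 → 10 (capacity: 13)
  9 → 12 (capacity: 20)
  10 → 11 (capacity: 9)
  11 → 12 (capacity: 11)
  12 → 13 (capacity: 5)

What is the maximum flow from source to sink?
Maximum flow = 5

Max flow: 5

Flow assignment:
  0 → 1: 5/9
  1 → 2: 5/18
  2 → 3: 5/13
  3 → 4: 5/9
  4 → 5: 5/16
  5 → 11: 5/9
  11 → 12: 5/11
  12 → 13: 5/5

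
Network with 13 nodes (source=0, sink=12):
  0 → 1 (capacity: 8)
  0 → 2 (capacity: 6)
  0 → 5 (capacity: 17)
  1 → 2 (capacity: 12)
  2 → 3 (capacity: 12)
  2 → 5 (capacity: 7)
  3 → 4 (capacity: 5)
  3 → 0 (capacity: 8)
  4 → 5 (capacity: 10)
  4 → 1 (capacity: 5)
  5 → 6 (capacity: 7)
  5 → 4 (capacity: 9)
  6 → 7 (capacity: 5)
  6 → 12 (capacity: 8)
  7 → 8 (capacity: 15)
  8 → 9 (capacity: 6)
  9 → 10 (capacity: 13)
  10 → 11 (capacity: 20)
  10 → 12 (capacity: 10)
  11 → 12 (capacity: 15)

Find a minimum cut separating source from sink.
Min cut value = 7, edges: (5,6)

Min cut value: 7
Partition: S = [0, 1, 2, 3, 4, 5], T = [6, 7, 8, 9, 10, 11, 12]
Cut edges: (5,6)

By max-flow min-cut theorem, max flow = min cut = 7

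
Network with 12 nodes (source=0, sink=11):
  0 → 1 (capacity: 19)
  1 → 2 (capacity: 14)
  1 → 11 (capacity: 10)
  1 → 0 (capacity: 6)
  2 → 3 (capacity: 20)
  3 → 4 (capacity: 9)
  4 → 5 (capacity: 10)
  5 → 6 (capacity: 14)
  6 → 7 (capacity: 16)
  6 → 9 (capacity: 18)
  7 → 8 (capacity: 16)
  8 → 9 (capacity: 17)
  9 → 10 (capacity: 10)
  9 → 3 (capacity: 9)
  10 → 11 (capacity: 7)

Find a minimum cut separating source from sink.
Min cut value = 17, edges: (1,11), (10,11)

Min cut value: 17
Partition: S = [0, 1, 2, 3, 4, 5, 6, 7, 8, 9, 10], T = [11]
Cut edges: (1,11), (10,11)

By max-flow min-cut theorem, max flow = min cut = 17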